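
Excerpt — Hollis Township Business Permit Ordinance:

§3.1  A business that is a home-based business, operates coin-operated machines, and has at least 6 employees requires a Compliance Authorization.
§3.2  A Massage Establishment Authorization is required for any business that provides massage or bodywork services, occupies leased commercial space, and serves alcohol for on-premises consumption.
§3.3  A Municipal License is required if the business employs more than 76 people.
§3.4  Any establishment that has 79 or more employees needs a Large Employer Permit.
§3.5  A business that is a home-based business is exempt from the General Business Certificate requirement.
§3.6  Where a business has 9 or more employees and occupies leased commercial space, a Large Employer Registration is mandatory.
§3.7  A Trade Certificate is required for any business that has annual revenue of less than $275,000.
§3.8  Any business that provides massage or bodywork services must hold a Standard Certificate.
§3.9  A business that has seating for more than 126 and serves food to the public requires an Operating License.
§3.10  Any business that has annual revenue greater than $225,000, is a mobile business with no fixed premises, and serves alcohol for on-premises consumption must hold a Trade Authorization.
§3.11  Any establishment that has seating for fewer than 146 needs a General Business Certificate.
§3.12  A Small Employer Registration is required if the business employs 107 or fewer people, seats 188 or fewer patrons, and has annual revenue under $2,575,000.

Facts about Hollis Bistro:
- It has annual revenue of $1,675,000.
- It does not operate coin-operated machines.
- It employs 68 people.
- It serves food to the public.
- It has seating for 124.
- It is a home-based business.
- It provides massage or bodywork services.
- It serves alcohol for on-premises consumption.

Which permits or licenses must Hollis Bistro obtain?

Small Employer Registration, Standard Certificate

§3.1 is a home-based business; does not operate coin-operated machines; employees 68 ≥ 6 → Compliance Authorization not required.
§3.2 provides massage or bodywork services; is a home-based business (not: occupies leased commercial space); serves alcohol for on-premises consumption → Massage Establishment Authorization not required.
§3.3 employees 68 ≤ 76 → Municipal License not required.
§3.4 employees 68 < 79 → Large Employer Permit not required.
§3.5 is a home-based business → exempt from General Business Certificate.
§3.6 employees 68 ≥ 9; is a home-based business (not: occupies leased commercial space) → Large Employer Registration not required.
§3.7 revenue $1,675,000 ≥ $275,000 → Trade Certificate not required.
§3.8 provides massage or bodywork services → Standard Certificate required.
§3.9 seating 124 ≤ 126; serves food to the public → Operating License not required.
§3.10 revenue $1,675,000 > $225,000; is a home-based business (not: is a mobile business with no fixed premises); serves alcohol for on-premises consumption → Trade Authorization not required.
§3.11 seating 124 < 146 → General Business Certificate required.
§3.12 employees 68 ≤ 107; seating 124 ≤ 188; revenue $1,675,000 < $2,575,000 → Small Employer Registration required.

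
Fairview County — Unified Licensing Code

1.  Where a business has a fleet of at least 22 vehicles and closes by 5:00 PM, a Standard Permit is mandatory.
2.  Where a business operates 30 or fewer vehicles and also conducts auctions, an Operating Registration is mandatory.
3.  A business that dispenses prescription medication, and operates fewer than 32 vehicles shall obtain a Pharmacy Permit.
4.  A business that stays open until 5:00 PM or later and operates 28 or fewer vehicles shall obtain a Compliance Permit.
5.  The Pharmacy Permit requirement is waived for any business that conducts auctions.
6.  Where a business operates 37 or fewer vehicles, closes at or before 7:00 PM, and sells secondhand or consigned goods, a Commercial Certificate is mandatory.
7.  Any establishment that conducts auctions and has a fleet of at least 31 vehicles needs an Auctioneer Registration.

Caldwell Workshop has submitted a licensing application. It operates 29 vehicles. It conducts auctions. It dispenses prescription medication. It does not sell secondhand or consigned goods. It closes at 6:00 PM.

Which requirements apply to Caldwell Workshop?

1. vehicles 29 ≥ 22; closes 6:00 PM, after 5:00 PM → Standard Permit not required.
2. vehicles 29 ≤ 30; conducts auctions → Operating Registration required.
3. dispenses prescription medication; vehicles 29 < 32 → Pharmacy Permit required.
4. closes 6:00 PM, after 5:00 PM; vehicles 29 > 28 → Compliance Permit not required.
5. conducts auctions → exempt from Pharmacy Permit.
6. vehicles 29 ≤ 37; closes 6:00 PM, at/before 7:00 PM; does not sell secondhand or consigned goods → Commercial Certificate not required.
7. conducts auctions; vehicles 29 < 31 → Auctioneer Registration not required.

Operating Registration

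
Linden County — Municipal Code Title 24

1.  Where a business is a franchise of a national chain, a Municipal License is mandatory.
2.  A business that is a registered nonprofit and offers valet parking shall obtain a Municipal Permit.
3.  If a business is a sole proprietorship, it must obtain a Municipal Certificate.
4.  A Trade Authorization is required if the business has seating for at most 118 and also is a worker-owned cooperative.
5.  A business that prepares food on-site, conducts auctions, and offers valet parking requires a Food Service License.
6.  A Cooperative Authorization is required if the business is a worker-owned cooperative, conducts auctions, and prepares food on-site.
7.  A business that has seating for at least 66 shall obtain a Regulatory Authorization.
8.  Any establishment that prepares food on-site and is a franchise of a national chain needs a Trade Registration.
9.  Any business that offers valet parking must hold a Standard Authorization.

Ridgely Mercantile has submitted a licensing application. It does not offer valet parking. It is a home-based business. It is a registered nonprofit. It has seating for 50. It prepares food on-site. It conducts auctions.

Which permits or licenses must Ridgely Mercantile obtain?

1. is a registered nonprofit (not: is a franchise of a national chain) → Municipal License not required.
2. is a registered nonprofit; does not offer valet parking → Municipal Permit not required.
3. is a registered nonprofit (not: is a sole proprietorship) → Municipal Certificate not required.
4. seating 50 ≤ 118; is a registered nonprofit (not: is a worker-owned cooperative) → Trade Authorization not required.
5. prepares food on-site; conducts auctions; does not offer valet parking → Food Service License not required.
6. is a registered nonprofit (not: is a worker-owned cooperative); conducts auctions; prepares food on-site → Cooperative Authorization not required.
7. seating 50 < 66 → Regulatory Authorization not required.
8. prepares food on-site; is a registered nonprofit (not: is a franchise of a national chain) → Trade Registration not required.
9. does not offer valet parking → Standard Authorization not required.

None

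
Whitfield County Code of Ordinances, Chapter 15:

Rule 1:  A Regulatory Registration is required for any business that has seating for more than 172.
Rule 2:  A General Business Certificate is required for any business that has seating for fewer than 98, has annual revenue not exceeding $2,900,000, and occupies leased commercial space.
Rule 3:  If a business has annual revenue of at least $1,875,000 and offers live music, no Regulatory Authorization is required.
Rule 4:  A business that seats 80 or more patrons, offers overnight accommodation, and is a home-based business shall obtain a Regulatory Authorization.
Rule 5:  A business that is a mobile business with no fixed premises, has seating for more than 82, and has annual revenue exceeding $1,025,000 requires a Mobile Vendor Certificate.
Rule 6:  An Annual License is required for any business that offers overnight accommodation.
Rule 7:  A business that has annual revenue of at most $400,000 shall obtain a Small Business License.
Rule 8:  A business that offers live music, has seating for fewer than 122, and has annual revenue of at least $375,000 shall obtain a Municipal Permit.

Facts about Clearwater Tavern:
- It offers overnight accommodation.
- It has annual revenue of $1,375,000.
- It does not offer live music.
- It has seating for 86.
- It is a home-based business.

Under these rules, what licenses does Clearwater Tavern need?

Rule 1: seating 86 ≤ 172 → Regulatory Registration not required.
Rule 2: seating 86 < 98; revenue $1,375,000 ≤ $2,900,000; is a home-based business (not: occupies leased commercial space) → General Business Certificate not required.
Rule 3: revenue $1,375,000 < $1,875,000; does not offer live music → Regulatory Authorization exemption does not apply.
Rule 4: seating 86 ≥ 80; offers overnight accommodation; is a home-based business → Regulatory Authorization required.
Rule 5: is a home-based business (not: is a mobile business with no fixed premises); seating 86 > 82; revenue $1,375,000 > $1,025,000 → Mobile Vendor Certificate not required.
Rule 6: offers overnight accommodation → Annual License required.
Rule 7: revenue $1,375,000 > $400,000 → Small Business License not required.
Rule 8: does not offer live music; seating 86 < 122; revenue $1,375,000 ≥ $375,000 → Municipal Permit not required.

Annual License, Regulatory Authorization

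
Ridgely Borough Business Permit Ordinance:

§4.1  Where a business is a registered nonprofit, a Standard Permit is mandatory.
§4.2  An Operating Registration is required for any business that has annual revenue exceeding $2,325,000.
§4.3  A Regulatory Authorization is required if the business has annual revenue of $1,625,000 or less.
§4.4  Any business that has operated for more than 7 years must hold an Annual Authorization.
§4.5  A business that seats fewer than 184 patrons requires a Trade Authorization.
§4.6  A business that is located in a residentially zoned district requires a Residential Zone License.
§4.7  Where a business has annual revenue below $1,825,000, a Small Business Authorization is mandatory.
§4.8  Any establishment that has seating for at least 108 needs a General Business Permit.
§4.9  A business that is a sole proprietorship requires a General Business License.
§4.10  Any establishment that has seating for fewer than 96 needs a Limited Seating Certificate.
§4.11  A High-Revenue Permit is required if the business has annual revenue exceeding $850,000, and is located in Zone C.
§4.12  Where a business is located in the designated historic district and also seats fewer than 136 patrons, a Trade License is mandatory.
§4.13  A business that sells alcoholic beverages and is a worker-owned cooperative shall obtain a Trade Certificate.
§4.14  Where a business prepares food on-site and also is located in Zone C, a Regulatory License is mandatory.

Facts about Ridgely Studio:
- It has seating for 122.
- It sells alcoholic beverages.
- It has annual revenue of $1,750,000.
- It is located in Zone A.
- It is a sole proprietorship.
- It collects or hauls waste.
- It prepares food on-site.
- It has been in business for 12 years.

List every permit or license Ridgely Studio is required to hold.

Annual Authorization, General Business License, General Business Permit, Small Business Authorization, Trade Authorization

§4.1 is a sole proprietorship (not: is a registered nonprofit) → Standard Permit not required.
§4.2 revenue $1,750,000 ≤ $2,325,000 → Operating Registration not required.
§4.3 revenue $1,750,000 > $1,625,000 → Regulatory Authorization not required.
§4.4 years in business 12 > 7 → Annual Authorization required.
§4.5 seating 122 < 184 → Trade Authorization required.
§4.6 is located in Zone A (not: is located in a residentially zoned district) → Residential Zone License not required.
§4.7 revenue $1,750,000 < $1,825,000 → Small Business Authorization required.
§4.8 seating 122 ≥ 108 → General Business Permit required.
§4.9 is a sole proprietorship → General Business License required.
§4.10 seating 122 ≥ 96 → Limited Seating Certificate not required.
§4.11 revenue $1,750,000 > $850,000; is located in Zone A (not: is located in Zone C) → High-Revenue Permit not required.
§4.12 is located in Zone A (not: is located in the designated historic district); seating 122 < 136 → Trade License not required.
§4.13 sells alcoholic beverages; is a sole proprietorship (not: is a worker-owned cooperative) → Trade Certificate not required.
§4.14 prepares food on-site; is located in Zone A (not: is located in Zone C) → Regulatory License not required.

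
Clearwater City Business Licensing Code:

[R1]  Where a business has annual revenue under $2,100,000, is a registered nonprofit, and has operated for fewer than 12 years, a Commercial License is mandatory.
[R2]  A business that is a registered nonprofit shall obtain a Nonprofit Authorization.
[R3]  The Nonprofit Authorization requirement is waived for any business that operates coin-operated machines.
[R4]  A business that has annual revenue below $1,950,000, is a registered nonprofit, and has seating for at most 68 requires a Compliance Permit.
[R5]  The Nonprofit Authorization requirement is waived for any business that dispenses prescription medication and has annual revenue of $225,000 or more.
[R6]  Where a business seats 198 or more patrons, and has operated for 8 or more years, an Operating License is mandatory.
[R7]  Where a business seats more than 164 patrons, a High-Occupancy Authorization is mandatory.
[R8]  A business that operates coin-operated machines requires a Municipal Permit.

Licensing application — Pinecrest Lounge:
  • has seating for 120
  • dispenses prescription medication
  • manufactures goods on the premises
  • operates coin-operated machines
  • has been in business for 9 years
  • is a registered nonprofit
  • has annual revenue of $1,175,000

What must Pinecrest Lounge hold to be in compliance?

Commercial License, Municipal Permit

[R1] revenue $1,175,000 < $2,100,000; is a registered nonprofit; years in business 9 < 12 → Commercial License required.
[R2] is a registered nonprofit → Nonprofit Authorization required.
[R3] operates coin-operated machines → exempt from Nonprofit Authorization.
[R4] revenue $1,175,000 < $1,950,000; is a registered nonprofit; seating 120 > 68 → Compliance Permit not required.
[R5] dispenses prescription medication; revenue $1,175,000 ≥ $225,000 → exempt from Nonprofit Authorization.
[R6] seating 120 < 198; years in business 9 ≥ 8 → Operating License not required.
[R7] seating 120 ≤ 164 → High-Occupancy Authorization not required.
[R8] operates coin-operated machines → Municipal Permit required.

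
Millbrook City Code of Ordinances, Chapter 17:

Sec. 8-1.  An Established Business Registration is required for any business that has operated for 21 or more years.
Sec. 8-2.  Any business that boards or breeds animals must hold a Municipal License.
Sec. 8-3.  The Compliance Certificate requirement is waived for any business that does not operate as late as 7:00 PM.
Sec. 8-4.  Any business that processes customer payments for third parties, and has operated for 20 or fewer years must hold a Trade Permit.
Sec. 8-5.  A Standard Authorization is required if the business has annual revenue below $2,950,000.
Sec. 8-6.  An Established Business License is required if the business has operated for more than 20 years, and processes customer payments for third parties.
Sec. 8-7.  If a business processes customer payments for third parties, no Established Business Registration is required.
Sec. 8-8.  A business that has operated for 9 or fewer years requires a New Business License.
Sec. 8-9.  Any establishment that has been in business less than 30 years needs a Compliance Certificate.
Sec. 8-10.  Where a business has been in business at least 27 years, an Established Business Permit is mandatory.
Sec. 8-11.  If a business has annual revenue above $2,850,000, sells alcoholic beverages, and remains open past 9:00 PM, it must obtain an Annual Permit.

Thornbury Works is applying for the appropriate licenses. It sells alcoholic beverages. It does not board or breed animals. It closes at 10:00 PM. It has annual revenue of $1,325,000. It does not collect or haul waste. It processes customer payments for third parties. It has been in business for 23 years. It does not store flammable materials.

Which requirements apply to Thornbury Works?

Compliance Certificate, Established Business License, Standard Authorization

Sec. 8-1. years in business 23 ≥ 21 → Established Business Registration required.
Sec. 8-2. does not board or breed animals → Municipal License not required.
Sec. 8-3. closes 10:00 PM, after 7:00 PM → Compliance Certificate exemption does not apply.
Sec. 8-4. processes customer payments for third parties; years in business 23 > 20 → Trade Permit not required.
Sec. 8-5. revenue $1,325,000 < $2,950,000 → Standard Authorization required.
Sec. 8-6. years in business 23 > 20; processes customer payments for third parties → Established Business License required.
Sec. 8-7. processes customer payments for third parties → exempt from Established Business Registration.
Sec. 8-8. years in business 23 > 9 → New Business License not required.
Sec. 8-9. years in business 23 < 30 → Compliance Certificate required.
Sec. 8-10. years in business 23 < 27 → Established Business Permit not required.
Sec. 8-11. revenue $1,325,000 ≤ $2,850,000; sells alcoholic beverages; closes 10:00 PM, after 9:00 PM → Annual Permit not required.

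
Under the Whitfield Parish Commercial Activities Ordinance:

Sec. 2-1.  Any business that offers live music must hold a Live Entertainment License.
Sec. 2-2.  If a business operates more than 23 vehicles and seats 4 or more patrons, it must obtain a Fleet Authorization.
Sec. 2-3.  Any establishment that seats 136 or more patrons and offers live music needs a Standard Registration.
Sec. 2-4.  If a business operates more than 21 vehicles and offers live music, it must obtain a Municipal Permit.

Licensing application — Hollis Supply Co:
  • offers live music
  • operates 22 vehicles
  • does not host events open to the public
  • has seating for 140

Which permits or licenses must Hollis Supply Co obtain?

Live Entertainment License, Municipal Permit, Standard Registration

Sec. 2-1. offers live music → Live Entertainment License required.
Sec. 2-2. vehicles 22 ≤ 23; seating 140 ≥ 4 → Fleet Authorization not required.
Sec. 2-3. seating 140 ≥ 136; offers live music → Standard Registration required.
Sec. 2-4. vehicles 22 > 21; offers live music → Municipal Permit required.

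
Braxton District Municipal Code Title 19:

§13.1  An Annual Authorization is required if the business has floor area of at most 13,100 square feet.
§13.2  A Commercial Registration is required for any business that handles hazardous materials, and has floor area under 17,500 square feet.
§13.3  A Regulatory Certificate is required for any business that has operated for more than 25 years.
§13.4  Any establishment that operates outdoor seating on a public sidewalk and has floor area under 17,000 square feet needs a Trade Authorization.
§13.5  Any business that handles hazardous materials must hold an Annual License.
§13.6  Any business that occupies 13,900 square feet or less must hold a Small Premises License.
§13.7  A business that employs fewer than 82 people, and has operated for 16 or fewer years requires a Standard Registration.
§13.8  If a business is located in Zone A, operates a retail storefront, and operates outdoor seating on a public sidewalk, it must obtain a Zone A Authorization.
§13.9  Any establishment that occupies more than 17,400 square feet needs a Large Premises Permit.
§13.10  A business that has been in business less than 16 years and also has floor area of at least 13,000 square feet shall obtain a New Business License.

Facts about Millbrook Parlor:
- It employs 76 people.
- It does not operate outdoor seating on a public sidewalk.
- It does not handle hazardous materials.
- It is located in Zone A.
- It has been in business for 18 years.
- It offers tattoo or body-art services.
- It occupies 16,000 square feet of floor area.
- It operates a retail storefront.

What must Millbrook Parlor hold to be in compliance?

§13.1 floor area 16,000 square feet > 13,100 square feet → Annual Authorization not required.
§13.2 does not handle hazardous materials; floor area 16,000 square feet < 17,500 square feet → Commercial Registration not required.
§13.3 years in business 18 ≤ 25 → Regulatory Certificate not required.
§13.4 does not operate outdoor seating on a public sidewalk; floor area 16,000 square feet < 17,000 square feet → Trade Authorization not required.
§13.5 does not handle hazardous materials → Annual License not required.
§13.6 floor area 16,000 square feet > 13,900 square feet → Small Premises License not required.
§13.7 employees 76 < 82; years in business 18 > 16 → Standard Registration not required.
§13.8 is located in Zone A; operates a retail storefront; does not operate outdoor seating on a public sidewalk → Zone A Authorization not required.
§13.9 floor area 16,000 square feet ≤ 17,400 square feet → Large Premises Permit not required.
§13.10 years in business 18 ≥ 16; floor area 16,000 square feet ≥ 13,000 square feet → New Business License not required.

None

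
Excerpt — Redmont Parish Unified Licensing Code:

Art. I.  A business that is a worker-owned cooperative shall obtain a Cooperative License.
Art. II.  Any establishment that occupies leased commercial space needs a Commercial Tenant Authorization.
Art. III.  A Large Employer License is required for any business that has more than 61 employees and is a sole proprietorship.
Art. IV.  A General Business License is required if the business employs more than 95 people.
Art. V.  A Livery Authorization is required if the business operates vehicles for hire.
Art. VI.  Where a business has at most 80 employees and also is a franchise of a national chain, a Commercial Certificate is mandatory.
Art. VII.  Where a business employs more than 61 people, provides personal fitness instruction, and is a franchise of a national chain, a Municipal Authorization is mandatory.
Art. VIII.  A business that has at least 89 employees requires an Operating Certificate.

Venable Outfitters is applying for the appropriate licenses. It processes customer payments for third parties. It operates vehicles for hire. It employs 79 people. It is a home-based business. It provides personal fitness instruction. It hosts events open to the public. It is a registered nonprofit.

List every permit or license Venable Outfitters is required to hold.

Art. I. is a registered nonprofit (not: is a worker-owned cooperative) → Cooperative License not required.
Art. II. is a home-based business (not: occupies leased commercial space) → Commercial Tenant Authorization not required.
Art. III. employees 79 > 61; is a registered nonprofit (not: is a sole proprietorship) → Large Employer License not required.
Art. IV. employees 79 ≤ 95 → General Business License not required.
Art. V. operates vehicles for hire → Livery Authorization required.
Art. VI. employees 79 ≤ 80; is a registered nonprofit (not: is a franchise of a national chain) → Commercial Certificate not required.
Art. VII. employees 79 > 61; provides personal fitness instruction; is a registered nonprofit (not: is a franchise of a national chain) → Municipal Authorization not required.
Art. VIII. employees 79 < 89 → Operating Certificate not required.

Livery Authorization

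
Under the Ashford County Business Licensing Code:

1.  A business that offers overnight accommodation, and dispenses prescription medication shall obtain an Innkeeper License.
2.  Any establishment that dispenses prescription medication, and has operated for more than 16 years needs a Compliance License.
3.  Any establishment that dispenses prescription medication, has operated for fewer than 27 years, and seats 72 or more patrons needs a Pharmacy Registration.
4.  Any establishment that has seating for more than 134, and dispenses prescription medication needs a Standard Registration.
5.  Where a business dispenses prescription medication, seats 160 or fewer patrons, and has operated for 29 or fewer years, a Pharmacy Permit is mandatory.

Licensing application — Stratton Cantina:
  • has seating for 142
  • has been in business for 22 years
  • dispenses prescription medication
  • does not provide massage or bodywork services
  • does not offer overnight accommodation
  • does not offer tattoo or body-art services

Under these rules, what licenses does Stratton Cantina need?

Compliance License, Pharmacy Permit, Pharmacy Registration, Standard Registration

1. does not offer overnight accommodation; dispenses prescription medication → Innkeeper License not required.
2. dispenses prescription medication; years in business 22 > 16 → Compliance License required.
3. dispenses prescription medication; years in business 22 < 27; seating 142 ≥ 72 → Pharmacy Registration required.
4. seating 142 > 134; dispenses prescription medication → Standard Registration required.
5. dispenses prescription medication; seating 142 ≤ 160; years in business 22 ≤ 29 → Pharmacy Permit required.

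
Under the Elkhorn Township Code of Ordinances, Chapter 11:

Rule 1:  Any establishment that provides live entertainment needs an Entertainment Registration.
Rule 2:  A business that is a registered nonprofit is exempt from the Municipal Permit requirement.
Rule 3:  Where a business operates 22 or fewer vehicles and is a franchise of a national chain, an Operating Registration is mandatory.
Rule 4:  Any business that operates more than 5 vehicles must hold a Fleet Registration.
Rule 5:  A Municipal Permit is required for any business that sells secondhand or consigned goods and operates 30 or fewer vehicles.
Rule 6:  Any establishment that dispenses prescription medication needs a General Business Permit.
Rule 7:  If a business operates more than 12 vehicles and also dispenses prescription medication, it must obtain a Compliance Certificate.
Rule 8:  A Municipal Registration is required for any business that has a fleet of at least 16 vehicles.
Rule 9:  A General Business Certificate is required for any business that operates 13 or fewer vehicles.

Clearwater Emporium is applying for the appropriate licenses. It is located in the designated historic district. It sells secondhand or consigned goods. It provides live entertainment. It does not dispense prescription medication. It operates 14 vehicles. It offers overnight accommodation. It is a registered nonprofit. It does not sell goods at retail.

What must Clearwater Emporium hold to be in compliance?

Rule 1: provides live entertainment → Entertainment Registration required.
Rule 2: is a registered nonprofit → exempt from Municipal Permit.
Rule 3: vehicles 14 ≤ 22; is a registered nonprofit (not: is a franchise of a national chain) → Operating Registration not required.
Rule 4: vehicles 14 > 5 → Fleet Registration required.
Rule 5: sells secondhand or consigned goods; vehicles 14 ≤ 30 → Municipal Permit required.
Rule 6: does not dispense prescription medication → General Business Permit not required.
Rule 7: vehicles 14 > 12; does not dispense prescription medication → Compliance Certificate not required.
Rule 8: vehicles 14 < 16 → Municipal Registration not required.
Rule 9: vehicles 14 > 13 → General Business Certificate not required.

Entertainment Registration, Fleet Registration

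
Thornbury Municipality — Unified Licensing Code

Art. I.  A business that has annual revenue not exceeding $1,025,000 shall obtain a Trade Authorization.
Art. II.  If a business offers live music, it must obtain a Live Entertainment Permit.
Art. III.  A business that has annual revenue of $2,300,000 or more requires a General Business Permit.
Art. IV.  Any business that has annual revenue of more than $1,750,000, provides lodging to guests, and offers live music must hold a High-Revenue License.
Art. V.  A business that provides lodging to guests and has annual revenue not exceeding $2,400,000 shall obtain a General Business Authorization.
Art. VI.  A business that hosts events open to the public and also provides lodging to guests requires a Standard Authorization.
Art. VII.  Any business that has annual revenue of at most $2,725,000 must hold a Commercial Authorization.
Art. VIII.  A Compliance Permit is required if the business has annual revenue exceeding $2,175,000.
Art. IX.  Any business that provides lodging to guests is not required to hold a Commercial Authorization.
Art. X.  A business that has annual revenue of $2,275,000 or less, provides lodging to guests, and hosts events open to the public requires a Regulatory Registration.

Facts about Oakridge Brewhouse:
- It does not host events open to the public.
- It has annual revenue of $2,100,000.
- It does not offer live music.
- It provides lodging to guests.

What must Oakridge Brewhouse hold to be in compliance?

Art. I. revenue $2,100,000 > $1,025,000 → Trade Authorization not required.
Art. II. does not offer live music → Live Entertainment Permit not required.
Art. III. revenue $2,100,000 < $2,300,000 → General Business Permit not required.
Art. IV. revenue $2,100,000 > $1,750,000; provides lodging to guests; does not offer live music → High-Revenue License not required.
Art. V. provides lodging to guests; revenue $2,100,000 ≤ $2,400,000 → General Business Authorization required.
Art. VI. does not host events open to the public; provides lodging to guests → Standard Authorization not required.
Art. VII. revenue $2,100,000 ≤ $2,725,000 → Commercial Authorization required.
Art. VIII. revenue $2,100,000 ≤ $2,175,000 → Compliance Permit not required.
Art. IX. provides lodging to guests → exempt from Commercial Authorization.
Art. X. revenue $2,100,000 ≤ $2,275,000; provides lodging to guests; does not host events open to the public → Regulatory Registration not required.

General Business Authorization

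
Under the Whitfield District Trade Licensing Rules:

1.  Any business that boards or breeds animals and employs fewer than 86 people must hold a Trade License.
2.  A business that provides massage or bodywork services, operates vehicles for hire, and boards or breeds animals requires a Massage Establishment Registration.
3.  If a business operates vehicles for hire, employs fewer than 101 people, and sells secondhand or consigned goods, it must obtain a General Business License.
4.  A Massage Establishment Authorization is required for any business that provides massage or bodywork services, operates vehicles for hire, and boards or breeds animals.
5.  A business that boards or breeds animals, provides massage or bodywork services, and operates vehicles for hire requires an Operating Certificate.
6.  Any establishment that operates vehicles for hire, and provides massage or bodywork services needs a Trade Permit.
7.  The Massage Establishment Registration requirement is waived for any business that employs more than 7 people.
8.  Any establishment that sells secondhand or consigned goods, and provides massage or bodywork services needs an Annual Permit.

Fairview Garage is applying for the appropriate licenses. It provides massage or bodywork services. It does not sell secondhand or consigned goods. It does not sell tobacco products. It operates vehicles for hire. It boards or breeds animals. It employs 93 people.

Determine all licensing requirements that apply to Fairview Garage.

Massage Establishment Authorization, Operating Certificate, Trade Permit

1. boards or breeds animals; employees 93 ≥ 86 → Trade License not required.
2. provides massage or bodywork services; operates vehicles for hire; boards or breeds animals → Massage Establishment Registration required.
3. operates vehicles for hire; employees 93 < 101; does not sell secondhand or consigned goods → General Business License not required.
4. provides massage or bodywork services; operates vehicles for hire; boards or breeds animals → Massage Establishment Authorization required.
5. boards or breeds animals; provides massage or bodywork services; operates vehicles for hire → Operating Certificate required.
6. operates vehicles for hire; provides massage or bodywork services → Trade Permit required.
7. employees 93 > 7 → exempt from Massage Establishment Registration.
8. does not sell secondhand or consigned goods; provides massage or bodywork services → Annual Permit not required.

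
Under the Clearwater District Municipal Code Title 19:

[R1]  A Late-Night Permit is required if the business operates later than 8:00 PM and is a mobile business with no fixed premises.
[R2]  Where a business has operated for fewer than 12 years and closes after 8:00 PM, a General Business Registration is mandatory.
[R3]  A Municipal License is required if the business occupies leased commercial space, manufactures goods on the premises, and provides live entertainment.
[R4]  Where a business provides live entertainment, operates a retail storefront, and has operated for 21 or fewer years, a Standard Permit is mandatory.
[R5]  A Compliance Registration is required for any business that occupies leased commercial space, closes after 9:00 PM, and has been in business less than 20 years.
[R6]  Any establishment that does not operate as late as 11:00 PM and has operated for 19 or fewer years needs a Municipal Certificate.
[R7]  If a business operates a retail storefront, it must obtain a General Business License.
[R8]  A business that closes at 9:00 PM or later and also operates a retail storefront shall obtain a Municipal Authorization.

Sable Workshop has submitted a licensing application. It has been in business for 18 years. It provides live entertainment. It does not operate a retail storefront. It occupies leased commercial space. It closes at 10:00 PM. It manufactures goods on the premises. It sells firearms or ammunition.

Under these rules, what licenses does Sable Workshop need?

Compliance Registration, Municipal Certificate, Municipal License

[R1] closes 10:00 PM, after 8:00 PM; occupies leased commercial space (not: is a mobile business with no fixed premises) → Late-Night Permit not required.
[R2] years in business 18 ≥ 12; closes 10:00 PM, after 8:00 PM → General Business Registration not required.
[R3] occupies leased commercial space; manufactures goods on the premises; provides live entertainment → Municipal License required.
[R4] provides live entertainment; does not operate a retail storefront; years in business 18 ≤ 21 → Standard Permit not required.
[R5] occupies leased commercial space; closes 10:00 PM, after 9:00 PM; years in business 18 < 20 → Compliance Registration required.
[R6] closes 10:00 PM, at/before 11:00 PM; years in business 18 ≤ 19 → Municipal Certificate required.
[R7] does not operate a retail storefront → General Business License not required.
[R8] closes 10:00 PM, after 9:00 PM; does not operate a retail storefront → Municipal Authorization not required.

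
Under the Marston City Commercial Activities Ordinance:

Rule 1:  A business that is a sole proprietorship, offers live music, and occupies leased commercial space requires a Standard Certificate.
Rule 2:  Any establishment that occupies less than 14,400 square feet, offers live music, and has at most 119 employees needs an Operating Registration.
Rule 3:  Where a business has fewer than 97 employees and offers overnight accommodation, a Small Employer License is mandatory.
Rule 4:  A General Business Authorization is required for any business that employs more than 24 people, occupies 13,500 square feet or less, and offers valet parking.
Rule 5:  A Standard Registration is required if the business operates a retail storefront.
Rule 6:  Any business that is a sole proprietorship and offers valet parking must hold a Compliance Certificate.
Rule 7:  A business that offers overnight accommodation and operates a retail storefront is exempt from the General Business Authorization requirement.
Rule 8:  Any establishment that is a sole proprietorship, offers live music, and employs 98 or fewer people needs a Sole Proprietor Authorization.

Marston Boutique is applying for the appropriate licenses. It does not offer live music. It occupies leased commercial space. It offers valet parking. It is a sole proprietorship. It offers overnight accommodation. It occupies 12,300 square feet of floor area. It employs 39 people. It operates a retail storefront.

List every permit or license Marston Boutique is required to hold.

Compliance Certificate, Small Employer License, Standard Registration

Rule 1: is a sole proprietorship; does not offer live music; occupies leased commercial space → Standard Certificate not required.
Rule 2: floor area 12,300 square feet < 14,400 square feet; does not offer live music; employees 39 ≤ 119 → Operating Registration not required.
Rule 3: employees 39 < 97; offers overnight accommodation → Small Employer License required.
Rule 4: employees 39 > 24; floor area 12,300 square feet ≤ 13,500 square feet; offers valet parking → General Business Authorization required.
Rule 5: operates a retail storefront → Standard Registration required.
Rule 6: is a sole proprietorship; offers valet parking → Compliance Certificate required.
Rule 7: offers overnight accommodation; operates a retail storefront → exempt from General Business Authorization.
Rule 8: is a sole proprietorship; does not offer live music; employees 39 ≤ 98 → Sole Proprietor Authorization not required.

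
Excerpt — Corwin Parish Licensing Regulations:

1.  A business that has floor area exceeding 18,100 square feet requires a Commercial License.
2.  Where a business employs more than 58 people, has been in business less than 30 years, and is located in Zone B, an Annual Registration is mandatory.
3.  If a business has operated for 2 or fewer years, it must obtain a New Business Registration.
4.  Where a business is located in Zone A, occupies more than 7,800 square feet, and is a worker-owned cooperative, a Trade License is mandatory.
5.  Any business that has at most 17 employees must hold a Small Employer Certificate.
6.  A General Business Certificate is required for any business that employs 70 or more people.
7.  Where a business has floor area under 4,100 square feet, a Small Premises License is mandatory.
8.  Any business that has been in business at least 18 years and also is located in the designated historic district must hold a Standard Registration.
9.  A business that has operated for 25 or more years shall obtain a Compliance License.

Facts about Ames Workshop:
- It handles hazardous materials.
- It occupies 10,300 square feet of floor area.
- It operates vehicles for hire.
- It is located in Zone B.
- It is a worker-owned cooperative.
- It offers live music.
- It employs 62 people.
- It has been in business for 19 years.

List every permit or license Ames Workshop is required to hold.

1. floor area 10,300 square feet ≤ 18,100 square feet → Commercial License not required.
2. employees 62 > 58; years in business 19 < 30; is located in Zone B → Annual Registration required.
3. years in business 19 > 2 → New Business Registration not required.
4. is located in Zone B (not: is located in Zone A); floor area 10,300 square feet > 7,800 square feet; is a worker-owned cooperative → Trade License not required.
5. employees 62 > 17 → Small Employer Certificate not required.
6. employees 62 < 70 → General Business Certificate not required.
7. floor area 10,300 square feet ≥ 4,100 square feet → Small Premises License not required.
8. years in business 19 ≥ 18; is located in Zone B (not: is located in the designated historic district) → Standard Registration not required.
9. years in business 19 < 25 → Compliance License not required.

Annual Registration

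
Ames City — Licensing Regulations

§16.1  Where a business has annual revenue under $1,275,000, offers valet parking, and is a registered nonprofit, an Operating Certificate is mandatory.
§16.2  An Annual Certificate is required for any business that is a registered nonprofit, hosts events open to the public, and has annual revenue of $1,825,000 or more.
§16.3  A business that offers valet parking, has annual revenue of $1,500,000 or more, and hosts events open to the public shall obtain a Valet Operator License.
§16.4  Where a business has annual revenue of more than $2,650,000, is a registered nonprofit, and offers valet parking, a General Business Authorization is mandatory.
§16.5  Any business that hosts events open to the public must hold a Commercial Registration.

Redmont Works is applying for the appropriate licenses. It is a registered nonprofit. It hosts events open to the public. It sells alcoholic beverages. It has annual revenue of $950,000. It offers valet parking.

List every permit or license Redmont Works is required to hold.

Commercial Registration, Operating Certificate

§16.1 revenue $950,000 < $1,275,000; offers valet parking; is a registered nonprofit → Operating Certificate required.
§16.2 is a registered nonprofit; hosts events open to the public; revenue $950,000 < $1,825,000 → Annual Certificate not required.
§16.3 offers valet parking; revenue $950,000 < $1,500,000; hosts events open to the public → Valet Operator License not required.
§16.4 revenue $950,000 ≤ $2,650,000; is a registered nonprofit; offers valet parking → General Business Authorization not required.
§16.5 hosts events open to the public → Commercial Registration required.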